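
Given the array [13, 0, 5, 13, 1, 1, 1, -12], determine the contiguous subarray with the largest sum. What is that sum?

Using Kadane's algorithm on [13, 0, 5, 13, 1, 1, 1, -12]:

Scanning through the array:
Position 1 (value 0): max_ending_here = 13, max_so_far = 13
Position 2 (value 5): max_ending_here = 18, max_so_far = 18
Position 3 (value 13): max_ending_here = 31, max_so_far = 31
Position 4 (value 1): max_ending_here = 32, max_so_far = 32
Position 5 (value 1): max_ending_here = 33, max_so_far = 33
Position 6 (value 1): max_ending_here = 34, max_so_far = 34
Position 7 (value -12): max_ending_here = 22, max_so_far = 34

Maximum subarray: [13, 0, 5, 13, 1, 1, 1]
Maximum sum: 34

The maximum subarray is [13, 0, 5, 13, 1, 1, 1] with sum 34. This subarray runs from index 0 to index 6.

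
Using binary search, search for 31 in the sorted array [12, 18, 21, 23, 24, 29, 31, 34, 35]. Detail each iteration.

Binary search for 31 in [12, 18, 21, 23, 24, 29, 31, 34, 35]:

lo=0, hi=8, mid=4, arr[mid]=24 -> 24 < 31, search right half
lo=5, hi=8, mid=6, arr[mid]=31 -> Found target at index 6!

Binary search finds 31 at index 6 after 2 comparisons. The search repeatedly halves the search space by comparing with the middle element.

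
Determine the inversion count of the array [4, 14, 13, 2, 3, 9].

Finding inversions in [4, 14, 13, 2, 3, 9]:

(0, 3): arr[0]=4 > arr[3]=2
(0, 4): arr[0]=4 > arr[4]=3
(1, 2): arr[1]=14 > arr[2]=13
(1, 3): arr[1]=14 > arr[3]=2
(1, 4): arr[1]=14 > arr[4]=3
(1, 5): arr[1]=14 > arr[5]=9
(2, 3): arr[2]=13 > arr[3]=2
(2, 4): arr[2]=13 > arr[4]=3
(2, 5): arr[2]=13 > arr[5]=9

Total inversions: 9

The array has 9 inversion(s): (0,3), (0,4), (1,2), (1,3), (1,4), (1,5), (2,3), (2,4), (2,5). Each pair (i,j) satisfies i < j and arr[i] > arr[j].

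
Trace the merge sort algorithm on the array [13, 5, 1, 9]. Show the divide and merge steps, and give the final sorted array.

Merge sort trace:

Split: [13, 5, 1, 9] -> [13, 5] and [1, 9]
  Split: [13, 5] -> [13] and [5]
  Merge: [13] + [5] -> [5, 13]
  Split: [1, 9] -> [1] and [9]
  Merge: [1] + [9] -> [1, 9]
Merge: [5, 13] + [1, 9] -> [1, 5, 9, 13]

Final sorted array: [1, 5, 9, 13]

The merge sort proceeds by recursively splitting the array and merging sorted halves.
After all merges, the sorted array is [1, 5, 9, 13].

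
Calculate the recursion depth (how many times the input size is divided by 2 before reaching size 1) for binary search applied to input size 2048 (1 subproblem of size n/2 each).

For divide and conquer with division factor 2:

Problem sizes at each level:
Level 0: 2048
Level 1: 1024
Level 2: 512
Level 3: 256
Level 4: 128
Level 5: 64
Level 6: 32
Level 7: 16
Level 8: 8
Level 9: 4
Level 10: 2
Level 11: 1

The root is level 0 and the size-1 base case is level 11 (the tree spans levels 0 through 11, i.e. 12 levels counting the root), so the depth is the number of divisions: log_2(2048) = 11

The recursion tree depth is log_2(2048) = 11. At each level, the problem size is divided by 2, so it takes 11 divisions to reduce to a base case of size 1. The algorithm makes 1 recursive call at each level.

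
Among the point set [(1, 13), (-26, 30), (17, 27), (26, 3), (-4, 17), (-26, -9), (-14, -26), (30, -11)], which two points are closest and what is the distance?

Computing all pairwise distances among 8 points:

d((1, 13), (-26, 30)) = 31.9061
d((1, 13), (17, 27)) = 21.2603
d((1, 13), (26, 3)) = 26.9258
d((1, 13), (-4, 17)) = 6.4031 <-- minimum
d((1, 13), (-26, -9)) = 34.8281
d((1, 13), (-14, -26)) = 41.7852
d((1, 13), (30, -11)) = 37.6431
d((-26, 30), (17, 27)) = 43.1045
d((-26, 30), (26, 3)) = 58.5918
d((-26, 30), (-4, 17)) = 25.5539
d((-26, 30), (-26, -9)) = 39.0
d((-26, 30), (-14, -26)) = 57.2713
d((-26, 30), (30, -11)) = 69.4046
d((17, 27), (26, 3)) = 25.632
d((17, 27), (-4, 17)) = 23.2594
d((17, 27), (-26, -9)) = 56.0803
d((17, 27), (-14, -26)) = 61.4003
d((17, 27), (30, -11)) = 40.1622
d((26, 3), (-4, 17)) = 33.1059
d((26, 3), (-26, -9)) = 53.3667
d((26, 3), (-14, -26)) = 49.4065
d((26, 3), (30, -11)) = 14.5602
d((-4, 17), (-26, -9)) = 34.0588
d((-4, 17), (-14, -26)) = 44.1475
d((-4, 17), (30, -11)) = 44.0454
d((-26, -9), (-14, -26)) = 20.8087
d((-26, -9), (30, -11)) = 56.0357
d((-14, -26), (30, -11)) = 46.4866

Closest pair: (1, 13) and (-4, 17) with distance 6.4031

The closest pair is (1, 13) and (-4, 17) with Euclidean distance 6.4031. For 8 points, brute-force pairwise comparison is shown above. For large n, the divide-and-conquer algorithm (sort by x, recurse on halves, check the dividing strip) achieves O(n log n).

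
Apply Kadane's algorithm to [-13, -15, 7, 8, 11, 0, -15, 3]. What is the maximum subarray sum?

Using Kadane's algorithm on [-13, -15, 7, 8, 11, 0, -15, 3]:

Scanning through the array:
Position 1 (value -15): max_ending_here = -15, max_so_far = -13
Position 2 (value 7): max_ending_here = 7, max_so_far = 7
Position 3 (value 8): max_ending_here = 15, max_so_far = 15
Position 4 (value 11): max_ending_here = 26, max_so_far = 26
Position 5 (value 0): max_ending_here = 26, max_so_far = 26
Position 6 (value -15): max_ending_here = 11, max_so_far = 26
Position 7 (value 3): max_ending_here = 14, max_so_far = 26

Maximum subarray: [7, 8, 11]
Maximum sum: 26

The maximum subarray is [7, 8, 11] with sum 26. This subarray runs from index 2 to index 4.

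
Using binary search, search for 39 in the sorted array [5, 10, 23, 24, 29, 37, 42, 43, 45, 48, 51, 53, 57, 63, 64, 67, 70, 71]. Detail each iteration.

Binary search for 39 in [5, 10, 23, 24, 29, 37, 42, 43, 45, 48, 51, 53, 57, 63, 64, 67, 70, 71]:

lo=0, hi=17, mid=8, arr[mid]=45 -> 45 > 39, search left half
lo=0, hi=7, mid=3, arr[mid]=24 -> 24 < 39, search right half
lo=4, hi=7, mid=5, arr[mid]=37 -> 37 < 39, search right half
lo=6, hi=7, mid=6, arr[mid]=42 -> 42 > 39, search left half
lo=6 > hi=5, target 39 not found

Binary search determines that 39 is not in the array after 4 comparisons. The search space was exhausted without finding the target.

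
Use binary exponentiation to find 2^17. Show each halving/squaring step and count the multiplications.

Computing 2^17 by squaring (build up from 2^1; each line after the first costs one multiplication):

2^1 = 2
2^2 = (2^1)^2 = 2^2 = 4
2^4 = (2^2)^2 = 4^2 = 16
2^8 = (2^4)^2 = 16^2 = 256
2^16 = (2^8)^2 = 256^2 = 65536
2^17 = 2 * 2^16 = 2 * 65536 = 131072

Result: 131072
Multiplications needed: 5 (5 lines after 2^1)

2^17 = 131072. Using exponentiation by squaring, this requires 5 multiplications. The key idea: if the exponent is even, square the half-power; if odd, multiply by the base once.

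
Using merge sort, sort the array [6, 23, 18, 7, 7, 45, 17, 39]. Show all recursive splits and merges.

Merge sort trace:

Split: [6, 23, 18, 7, 7, 45, 17, 39] -> [6, 23, 18, 7] and [7, 45, 17, 39]
  Split: [6, 23, 18, 7] -> [6, 23] and [18, 7]
    Split: [6, 23] -> [6] and [23]
    Merge: [6] + [23] -> [6, 23]
    Split: [18, 7] -> [18] and [7]
    Merge: [18] + [7] -> [7, 18]
  Merge: [6, 23] + [7, 18] -> [6, 7, 18, 23]
  Split: [7, 45, 17, 39] -> [7, 45] and [17, 39]
    Split: [7, 45] -> [7] and [45]
    Merge: [7] + [45] -> [7, 45]
    Split: [17, 39] -> [17] and [39]
    Merge: [17] + [39] -> [17, 39]
  Merge: [7, 45] + [17, 39] -> [7, 17, 39, 45]
Merge: [6, 7, 18, 23] + [7, 17, 39, 45] -> [6, 7, 7, 17, 18, 23, 39, 45]

Final sorted array: [6, 7, 7, 17, 18, 23, 39, 45]

The merge sort proceeds by recursively splitting the array and merging sorted halves.
After all merges, the sorted array is [6, 7, 7, 17, 18, 23, 39, 45].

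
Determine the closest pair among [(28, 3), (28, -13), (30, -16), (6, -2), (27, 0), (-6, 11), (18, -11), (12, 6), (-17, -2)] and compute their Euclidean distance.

Computing all pairwise distances among 9 points:

d((28, 3), (28, -13)) = 16.0
d((28, 3), (30, -16)) = 19.105
d((28, 3), (6, -2)) = 22.561
d((28, 3), (27, 0)) = 3.1623 <-- minimum
d((28, 3), (-6, 11)) = 34.9285
d((28, 3), (18, -11)) = 17.2047
d((28, 3), (12, 6)) = 16.2788
d((28, 3), (-17, -2)) = 45.2769
d((28, -13), (30, -16)) = 3.6056
d((28, -13), (6, -2)) = 24.5967
d((28, -13), (27, 0)) = 13.0384
d((28, -13), (-6, 11)) = 41.6173
d((28, -13), (18, -11)) = 10.198
d((28, -13), (12, 6)) = 24.8395
d((28, -13), (-17, -2)) = 46.3249
d((30, -16), (6, -2)) = 27.7849
d((30, -16), (27, 0)) = 16.2788
d((30, -16), (-6, 11)) = 45.0
d((30, -16), (18, -11)) = 13.0
d((30, -16), (12, 6)) = 28.4253
d((30, -16), (-17, -2)) = 49.0408
d((6, -2), (27, 0)) = 21.095
d((6, -2), (-6, 11)) = 17.6918
d((6, -2), (18, -11)) = 15.0
d((6, -2), (12, 6)) = 10.0
d((6, -2), (-17, -2)) = 23.0
d((27, 0), (-6, 11)) = 34.7851
d((27, 0), (18, -11)) = 14.2127
d((27, 0), (12, 6)) = 16.1555
d((27, 0), (-17, -2)) = 44.0454
d((-6, 11), (18, -11)) = 32.5576
d((-6, 11), (12, 6)) = 18.6815
d((-6, 11), (-17, -2)) = 17.0294
d((18, -11), (12, 6)) = 18.0278
d((18, -11), (-17, -2)) = 36.1386
d((12, 6), (-17, -2)) = 30.0832

Closest pair: (28, 3) and (27, 0) with distance 3.1623

The closest pair is (28, 3) and (27, 0) with Euclidean distance 3.1623. For 9 points, brute-force pairwise comparison is shown above. For large n, the divide-and-conquer algorithm (sort by x, recurse on halves, check the dividing strip) achieves O(n log n).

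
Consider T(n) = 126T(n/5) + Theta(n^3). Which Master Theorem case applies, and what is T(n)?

Master Theorem for T(n) = 126T(n/5) + O(n^3):

a = 126, b = 5, c = 3
log_b(a) = log_5(126) = 3.0050

Case 1: c = 3 < log_5(126) = 3.0050
T(n) = O(n^(log_5 126))

For T(n) = 126T(n/5) + O(n^3): log_5(126) = 3.0050. This is Case 1 of the Master Theorem (c < log_b(a), work dominated by leaves), giving O(n^(log_5 126)).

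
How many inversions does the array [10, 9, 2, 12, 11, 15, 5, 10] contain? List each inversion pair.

Finding inversions in [10, 9, 2, 12, 11, 15, 5, 10]:

(0, 1): arr[0]=10 > arr[1]=9
(0, 2): arr[0]=10 > arr[2]=2
(0, 6): arr[0]=10 > arr[6]=5
(1, 2): arr[1]=9 > arr[2]=2
(1, 6): arr[1]=9 > arr[6]=5
(3, 4): arr[3]=12 > arr[4]=11
(3, 6): arr[3]=12 > arr[6]=5
(3, 7): arr[3]=12 > arr[7]=10
(4, 6): arr[4]=11 > arr[6]=5
(4, 7): arr[4]=11 > arr[7]=10
(5, 6): arr[5]=15 > arr[6]=5
(5, 7): arr[5]=15 > arr[7]=10

Total inversions: 12

The array has 12 inversion(s): (0,1), (0,2), (0,6), (1,2), (1,6), (3,4), (3,6), (3,7), (4,6), (4,7), (5,6), (5,7). Each pair (i,j) satisfies i < j and arr[i] > arr[j].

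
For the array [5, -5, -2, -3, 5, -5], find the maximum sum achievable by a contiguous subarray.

Using Kadane's algorithm on [5, -5, -2, -3, 5, -5]:

Scanning through the array:
Position 1 (value -5): max_ending_here = 0, max_so_far = 5
Position 2 (value -2): max_ending_here = -2, max_so_far = 5
Position 3 (value -3): max_ending_here = -3, max_so_far = 5
Position 4 (value 5): max_ending_here = 5, max_so_far = 5
Position 5 (value -5): max_ending_here = 0, max_so_far = 5

Maximum subarray: [5]
Maximum sum: 5

The maximum subarray is [5] with sum 5. This subarray runs from index 0 to index 0.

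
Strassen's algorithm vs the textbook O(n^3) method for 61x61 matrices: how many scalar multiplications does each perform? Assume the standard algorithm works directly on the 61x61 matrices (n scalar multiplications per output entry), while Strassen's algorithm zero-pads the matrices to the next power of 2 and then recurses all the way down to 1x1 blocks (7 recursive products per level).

Matrix multiplication for 61x61 matrices:

Strassen's algorithm requires power-of-2 dimensions. Pad 61x61 to 64x64 (next power of 2).

Standard algorithm: 61^3 = 226981 multiplications
Strassen's algorithm: 7^(log2(64)) = 7^6 = 117649 multiplications
Savings: 226981 - 117649 = 109332 multiplications

Standard: 226981 multiplications (61^3). Strassen: 117649 multiplications (7^6, after padding to 64x64). Strassen reduces 8 recursive multiplications to 7 at each level.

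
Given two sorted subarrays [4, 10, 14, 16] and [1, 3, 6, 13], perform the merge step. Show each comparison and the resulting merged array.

Merging process:

Compare 4 vs 1: take 1 from right. Merged: [1]
Compare 4 vs 3: take 3 from right. Merged: [1, 3]
Compare 4 vs 6: take 4 from left. Merged: [1, 3, 4]
Compare 10 vs 6: take 6 from right. Merged: [1, 3, 4, 6]
Compare 10 vs 13: take 10 from left. Merged: [1, 3, 4, 6, 10]
Compare 14 vs 13: take 13 from right. Merged: [1, 3, 4, 6, 10, 13]
Append remaining from left: [14, 16]. Merged: [1, 3, 4, 6, 10, 13, 14, 16]

Final merged array: [1, 3, 4, 6, 10, 13, 14, 16]
Total comparisons: 6

The merged array is [1, 3, 4, 6, 10, 13, 14, 16], requiring 6 comparisons. The merge step runs in O(n) time where n is the total number of elements.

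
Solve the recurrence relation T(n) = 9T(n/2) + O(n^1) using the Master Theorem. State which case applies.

Master Theorem for T(n) = 9T(n/2) + O(n^1):

a = 9, b = 2, c = 1
log_b(a) = log_2(9) = 3.1699

Case 1: c = 1 < log_2(9) = 3.1699
T(n) = O(n^(log_2 9))

For T(n) = 9T(n/2) + O(n^1): log_2(9) = 3.1699. This is Case 1 of the Master Theorem (c < log_b(a), work dominated by leaves), giving O(n^(log_2 9)).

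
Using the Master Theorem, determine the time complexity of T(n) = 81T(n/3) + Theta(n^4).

Master Theorem for T(n) = 81T(n/3) + O(n^4):

a = 81, b = 3, c = 4
log_b(a) = log_3(81) = 4.0000

Case 2: c = 4 = log_3(81) = 4.0000
T(n) = O(n^4 log n) = O(n^4 log n)

For T(n) = 81T(n/3) + O(n^4): log_3(81) = 4.0000. This is Case 2 of the Master Theorem (c = log_b(a), equal work at all levels), giving O(n^4 log n).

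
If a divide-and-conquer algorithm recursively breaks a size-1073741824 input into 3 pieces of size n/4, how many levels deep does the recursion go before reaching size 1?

For divide and conquer with division factor 4:

Problem sizes at each level:
Level 0: 1073741824
Level 1: 268435456
Level 2: 67108864
Level 3: 16777216
Level 4: 4194304
Level 5: 1048576
Level 6: 262144
Level 7: 65536
Level 8: 16384
Level 9: 4096
Level 10: 1024
Level 11: 256
Level 12: 64
Level 13: 16
Level 14: 4
Level 15: 1

The root is level 0 and the size-1 base case is level 15 (the tree spans levels 0 through 15, i.e. 16 levels counting the root), so the depth is the number of divisions: log_4(1073741824) = 15

The recursion tree depth is log_4(1073741824) = 15. At each level, the problem size is divided by 4, so it takes 15 divisions to reduce to a base case of size 1. The algorithm makes 3 recursive calls at each level.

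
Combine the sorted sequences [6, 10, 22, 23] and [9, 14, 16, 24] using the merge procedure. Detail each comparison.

Merging process:

Compare 6 vs 9: take 6 from left. Merged: [6]
Compare 10 vs 9: take 9 from right. Merged: [6, 9]
Compare 10 vs 14: take 10 from left. Merged: [6, 9, 10]
Compare 22 vs 14: take 14 from right. Merged: [6, 9, 10, 14]
Compare 22 vs 16: take 16 from right. Merged: [6, 9, 10, 14, 16]
Compare 22 vs 24: take 22 from left. Merged: [6, 9, 10, 14, 16, 22]
Compare 23 vs 24: take 23 from left. Merged: [6, 9, 10, 14, 16, 22, 23]
Append remaining from right: [24]. Merged: [6, 9, 10, 14, 16, 22, 23, 24]

Final merged array: [6, 9, 10, 14, 16, 22, 23, 24]
Total comparisons: 7

The merged array is [6, 9, 10, 14, 16, 22, 23, 24], requiring 7 comparisons. The merge step runs in O(n) time where n is the total number of elements.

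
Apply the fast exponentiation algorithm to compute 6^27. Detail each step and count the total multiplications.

Computing 6^27 by squaring (build up from 6^1; each line after the first costs one multiplication):

6^1 = 6
6^2 = (6^1)^2 = 6^2 = 36
6^3 = 6 * 6^2 = 6 * 36 = 216
6^6 = (6^3)^2 = 216^2 = 46656
6^12 = (6^6)^2 = 46656^2 = 2176782336
6^13 = 6 * 6^12 = 6 * 2176782336 = 13060694016
6^26 = (6^13)^2 = 13060694016^2 = 170581728179578208256
6^27 = 6 * 6^26 = 6 * 170581728179578208256 = 1023490369077469249536

Result: 1023490369077469249536
Multiplications needed: 7 (7 lines after 6^1)

6^27 = 1023490369077469249536. Using exponentiation by squaring, this requires 7 multiplications. The key idea: if the exponent is even, square the half-power; if odd, multiply by the base once.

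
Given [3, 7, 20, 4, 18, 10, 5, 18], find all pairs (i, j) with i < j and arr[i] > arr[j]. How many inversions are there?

Finding inversions in [3, 7, 20, 4, 18, 10, 5, 18]:

(1, 3): arr[1]=7 > arr[3]=4
(1, 6): arr[1]=7 > arr[6]=5
(2, 3): arr[2]=20 > arr[3]=4
(2, 4): arr[2]=20 > arr[4]=18
(2, 5): arr[2]=20 > arr[5]=10
(2, 6): arr[2]=20 > arr[6]=5
(2, 7): arr[2]=20 > arr[7]=18
(4, 5): arr[4]=18 > arr[5]=10
(4, 6): arr[4]=18 > arr[6]=5
(5, 6): arr[5]=10 > arr[6]=5

Total inversions: 10

The array has 10 inversion(s): (1,3), (1,6), (2,3), (2,4), (2,5), (2,6), (2,7), (4,5), (4,6), (5,6). Each pair (i,j) satisfies i < j and arr[i] > arr[j].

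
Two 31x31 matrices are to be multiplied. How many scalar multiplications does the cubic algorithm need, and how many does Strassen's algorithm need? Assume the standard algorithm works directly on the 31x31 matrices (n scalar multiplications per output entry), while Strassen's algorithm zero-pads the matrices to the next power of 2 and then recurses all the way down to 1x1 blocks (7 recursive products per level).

Matrix multiplication for 31x31 matrices:

Strassen's algorithm requires power-of-2 dimensions. Pad 31x31 to 32x32 (next power of 2).

Standard algorithm: 31^3 = 29791 multiplications
Strassen's algorithm: 7^(log2(32)) = 7^5 = 16807 multiplications
Savings: 29791 - 16807 = 12984 multiplications

Standard: 29791 multiplications (31^3). Strassen: 16807 multiplications (7^5, after padding to 32x32). Strassen reduces 8 recursive multiplications to 7 at each level.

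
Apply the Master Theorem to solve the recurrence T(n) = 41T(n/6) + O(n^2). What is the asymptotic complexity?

Master Theorem for T(n) = 41T(n/6) + O(n^2):

a = 41, b = 6, c = 2
log_b(a) = log_6(41) = 2.0726

Case 1: c = 2 < log_6(41) = 2.0726
T(n) = O(n^(log_6 41))

For T(n) = 41T(n/6) + O(n^2): log_6(41) = 2.0726. This is Case 1 of the Master Theorem (c < log_b(a), work dominated by leaves), giving O(n^(log_6 41)).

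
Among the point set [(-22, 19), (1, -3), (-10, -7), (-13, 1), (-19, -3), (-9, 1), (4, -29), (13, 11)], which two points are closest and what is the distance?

Computing all pairwise distances among 8 points:

d((-22, 19), (1, -3)) = 31.8277
d((-22, 19), (-10, -7)) = 28.6356
d((-22, 19), (-13, 1)) = 20.1246
d((-22, 19), (-19, -3)) = 22.2036
d((-22, 19), (-9, 1)) = 22.2036
d((-22, 19), (4, -29)) = 54.5894
d((-22, 19), (13, 11)) = 35.9026
d((1, -3), (-10, -7)) = 11.7047
d((1, -3), (-13, 1)) = 14.5602
d((1, -3), (-19, -3)) = 20.0
d((1, -3), (-9, 1)) = 10.7703
d((1, -3), (4, -29)) = 26.1725
d((1, -3), (13, 11)) = 18.4391
d((-10, -7), (-13, 1)) = 8.544
d((-10, -7), (-19, -3)) = 9.8489
d((-10, -7), (-9, 1)) = 8.0623
d((-10, -7), (4, -29)) = 26.0768
d((-10, -7), (13, 11)) = 29.2062
d((-13, 1), (-19, -3)) = 7.2111
d((-13, 1), (-9, 1)) = 4.0 <-- minimum
d((-13, 1), (4, -29)) = 34.4819
d((-13, 1), (13, 11)) = 27.8568
d((-19, -3), (-9, 1)) = 10.7703
d((-19, -3), (4, -29)) = 34.7131
d((-19, -3), (13, 11)) = 34.9285
d((-9, 1), (4, -29)) = 32.6956
d((-9, 1), (13, 11)) = 24.1661
d((4, -29), (13, 11)) = 41.0

Closest pair: (-13, 1) and (-9, 1) with distance 4.0

The closest pair is (-13, 1) and (-9, 1) with Euclidean distance 4.0. For 8 points, brute-force pairwise comparison is shown above. For large n, the divide-and-conquer algorithm (sort by x, recurse on halves, check the dividing strip) achieves O(n log n).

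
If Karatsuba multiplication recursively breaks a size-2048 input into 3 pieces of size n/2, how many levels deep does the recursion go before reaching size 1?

For divide and conquer with division factor 2:

Problem sizes at each level:
Level 0: 2048
Level 1: 1024
Level 2: 512
Level 3: 256
Level 4: 128
Level 5: 64
Level 6: 32
Level 7: 16
Level 8: 8
Level 9: 4
Level 10: 2
Level 11: 1

The root is level 0 and the size-1 base case is level 11 (the tree spans levels 0 through 11, i.e. 12 levels counting the root), so the depth is the number of divisions: log_2(2048) = 11

The recursion tree depth is log_2(2048) = 11. At each level, the problem size is divided by 2, so it takes 11 divisions to reduce to a base case of size 1. The algorithm makes 3 recursive calls at each level.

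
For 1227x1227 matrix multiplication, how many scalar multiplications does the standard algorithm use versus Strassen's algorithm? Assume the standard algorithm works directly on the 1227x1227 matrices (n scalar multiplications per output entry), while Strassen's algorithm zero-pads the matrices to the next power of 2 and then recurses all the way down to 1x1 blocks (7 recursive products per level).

Matrix multiplication for 1227x1227 matrices:

Strassen's algorithm requires power-of-2 dimensions. Pad 1227x1227 to 2048x2048 (next power of 2).

Standard algorithm: 1227^3 = 1847284083 multiplications
Strassen's algorithm: 7^(log2(2048)) = 7^11 = 1977326743 multiplications
Difference: 1847284083 - 1977326743 = -130042660 (Strassen uses MORE here due to padding overhead — for small or just-over-power-of-2 n, padding can outweigh the per-level savings)

Standard: 1847284083 multiplications (1227^3). Strassen: 1977326743 multiplications (7^11, after padding to 2048x2048). Strassen reduces 8 recursive multiplications to 7 at each level.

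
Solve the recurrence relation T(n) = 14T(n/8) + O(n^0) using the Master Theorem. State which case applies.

Master Theorem for T(n) = 14T(n/8) + O(n^0):

a = 14, b = 8, c = 0
log_b(a) = log_8(14) = 1.2691

Case 1: c = 0 < log_8(14) = 1.2691
T(n) = O(n^(log_8 14))

For T(n) = 14T(n/8) + O(n^0): log_8(14) = 1.2691. This is Case 1 of the Master Theorem (c < log_b(a), work dominated by leaves), giving O(n^(log_8 14)).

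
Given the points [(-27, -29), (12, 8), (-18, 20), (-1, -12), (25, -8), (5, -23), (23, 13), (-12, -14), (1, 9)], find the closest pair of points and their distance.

Computing all pairwise distances among 9 points:

d((-27, -29), (12, 8)) = 53.7587
d((-27, -29), (-18, 20)) = 49.8197
d((-27, -29), (-1, -12)) = 31.0644
d((-27, -29), (25, -8)) = 56.0803
d((-27, -29), (5, -23)) = 32.5576
d((-27, -29), (23, 13)) = 65.2993
d((-27, -29), (-12, -14)) = 21.2132
d((-27, -29), (1, 9)) = 47.2017
d((12, 8), (-18, 20)) = 32.311
d((12, 8), (-1, -12)) = 23.8537
d((12, 8), (25, -8)) = 20.6155
d((12, 8), (5, -23)) = 31.7805
d((12, 8), (23, 13)) = 12.083
d((12, 8), (-12, -14)) = 32.5576
d((12, 8), (1, 9)) = 11.0454 <-- minimum
d((-18, 20), (-1, -12)) = 36.2353
d((-18, 20), (25, -8)) = 51.3128
d((-18, 20), (5, -23)) = 48.7647
d((-18, 20), (23, 13)) = 41.5933
d((-18, 20), (-12, -14)) = 34.5254
d((-18, 20), (1, 9)) = 21.9545
d((-1, -12), (25, -8)) = 26.3059
d((-1, -12), (5, -23)) = 12.53
d((-1, -12), (23, 13)) = 34.6554
d((-1, -12), (-12, -14)) = 11.1803
d((-1, -12), (1, 9)) = 21.095
d((25, -8), (5, -23)) = 25.0
d((25, -8), (23, 13)) = 21.095
d((25, -8), (-12, -14)) = 37.4833
d((25, -8), (1, 9)) = 29.4109
d((5, -23), (23, 13)) = 40.2492
d((5, -23), (-12, -14)) = 19.2354
d((5, -23), (1, 9)) = 32.249
d((23, 13), (-12, -14)) = 44.2041
d((23, 13), (1, 9)) = 22.3607
d((-12, -14), (1, 9)) = 26.4197

Closest pair: (12, 8) and (1, 9) with distance 11.0454

The closest pair is (12, 8) and (1, 9) with Euclidean distance 11.0454. For 9 points, brute-force pairwise comparison is shown above. For large n, the divide-and-conquer algorithm (sort by x, recurse on halves, check the dividing strip) achieves O(n log n).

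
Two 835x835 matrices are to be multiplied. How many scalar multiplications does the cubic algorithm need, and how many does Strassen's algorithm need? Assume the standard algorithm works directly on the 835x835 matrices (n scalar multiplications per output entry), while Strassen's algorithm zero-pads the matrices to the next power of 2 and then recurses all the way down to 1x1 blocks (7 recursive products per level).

Matrix multiplication for 835x835 matrices:

Strassen's algorithm requires power-of-2 dimensions. Pad 835x835 to 1024x1024 (next power of 2).

Standard algorithm: 835^3 = 582182875 multiplications
Strassen's algorithm: 7^(log2(1024)) = 7^10 = 282475249 multiplications
Savings: 582182875 - 282475249 = 299707626 multiplications

Standard: 582182875 multiplications (835^3). Strassen: 282475249 multiplications (7^10, after padding to 1024x1024). Strassen reduces 8 recursive multiplications to 7 at each level.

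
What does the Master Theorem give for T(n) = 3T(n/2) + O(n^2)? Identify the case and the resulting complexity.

Master Theorem for T(n) = 3T(n/2) + O(n^2):

a = 3, b = 2, c = 2
log_b(a) = log_2(3) = 1.5850

Case 3: c = 2 > log_2(3) = 1.5850
T(n) = O(n^2) = O(n^2)

For T(n) = 3T(n/2) + O(n^2): log_2(3) = 1.5850. This is Case 3 of the Master Theorem (c > log_b(a), work dominated by root), giving O(n^2).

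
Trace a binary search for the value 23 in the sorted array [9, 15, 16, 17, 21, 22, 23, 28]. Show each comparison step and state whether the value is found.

Binary search for 23 in [9, 15, 16, 17, 21, 22, 23, 28]:

lo=0, hi=7, mid=3, arr[mid]=17 -> 17 < 23, search right half
lo=4, hi=7, mid=5, arr[mid]=22 -> 22 < 23, search right half
lo=6, hi=7, mid=6, arr[mid]=23 -> Found target at index 6!

Binary search finds 23 at index 6 after 3 comparisons. The search repeatedly halves the search space by comparing with the middle element.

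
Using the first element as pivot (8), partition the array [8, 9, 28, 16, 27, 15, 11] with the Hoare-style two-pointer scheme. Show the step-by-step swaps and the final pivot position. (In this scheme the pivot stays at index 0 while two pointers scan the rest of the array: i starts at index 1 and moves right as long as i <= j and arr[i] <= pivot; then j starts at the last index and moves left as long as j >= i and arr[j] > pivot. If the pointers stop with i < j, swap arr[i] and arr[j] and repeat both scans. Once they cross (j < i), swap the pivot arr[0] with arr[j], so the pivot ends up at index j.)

Hoare-style two-pointer partition with pivot = 8:

Initial array: [8, 9, 28, 16, 27, 15, 11]

Pointers start at i = 1, j = 6.
i ends at 1, j ends at 0: the pointers have crossed (j < i), so scanning stops.

j = 0, so swapping arr[0] with arr[j] leaves the pivot at position 0: [8, 9, 28, 16, 27, 15, 11]
Pivot position: 0

After partitioning with pivot 8, the array becomes [8, 9, 28, 16, 27, 15, 11]. The pivot is placed at index 0. All elements to the left of the pivot are <= 8, and all elements to the right are > 8.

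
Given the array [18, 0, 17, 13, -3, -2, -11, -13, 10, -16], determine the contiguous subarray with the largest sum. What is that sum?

Using Kadane's algorithm on [18, 0, 17, 13, -3, -2, -11, -13, 10, -16]:

Scanning through the array:
Position 1 (value 0): max_ending_here = 18, max_so_far = 18
Position 2 (value 17): max_ending_here = 35, max_so_far = 35
Position 3 (value 13): max_ending_here = 48, max_so_far = 48
Position 4 (value -3): max_ending_here = 45, max_so_far = 48
Position 5 (value -2): max_ending_here = 43, max_so_far = 48
Position 6 (value -11): max_ending_here = 32, max_so_far = 48
Position 7 (value -13): max_ending_here = 19, max_so_far = 48
Position 8 (value 10): max_ending_here = 29, max_so_far = 48
Position 9 (value -16): max_ending_here = 13, max_so_far = 48

Maximum subarray: [18, 0, 17, 13]
Maximum sum: 48

The maximum subarray is [18, 0, 17, 13] with sum 48. This subarray runs from index 0 to index 3.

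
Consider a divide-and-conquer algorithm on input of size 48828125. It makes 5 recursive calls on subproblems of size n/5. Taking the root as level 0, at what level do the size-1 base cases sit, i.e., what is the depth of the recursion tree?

For divide and conquer with division factor 5:

Problem sizes at each level:
Level 0: 48828125
Level 1: 9765625
Level 2: 1953125
Level 3: 390625
Level 4: 78125
Level 5: 15625
Level 6: 3125
Level 7: 625
Level 8: 125
Level 9: 25
Level 10: 5
Level 11: 1

The root is level 0 and the size-1 base case is level 11 (the tree spans levels 0 through 11, i.e. 12 levels counting the root), so the depth is the number of divisions: log_5(48828125) = 11

The recursion tree depth is log_5(48828125) = 11. At each level, the problem size is divided by 5, so it takes 11 divisions to reduce to a base case of size 1. The algorithm makes 5 recursive calls at each level.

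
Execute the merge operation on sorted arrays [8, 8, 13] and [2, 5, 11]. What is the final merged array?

Merging process:

Compare 8 vs 2: take 2 from right. Merged: [2]
Compare 8 vs 5: take 5 from right. Merged: [2, 5]
Compare 8 vs 11: take 8 from left. Merged: [2, 5, 8]
Compare 8 vs 11: take 8 from left. Merged: [2, 5, 8, 8]
Compare 13 vs 11: take 11 from right. Merged: [2, 5, 8, 8, 11]
Append remaining from left: [13]. Merged: [2, 5, 8, 8, 11, 13]

Final merged array: [2, 5, 8, 8, 11, 13]
Total comparisons: 5

The merged array is [2, 5, 8, 8, 11, 13], requiring 5 comparisons. The merge step runs in O(n) time where n is the total number of elements.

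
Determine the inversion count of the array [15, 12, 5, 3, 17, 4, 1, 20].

Finding inversions in [15, 12, 5, 3, 17, 4, 1, 20]:

(0, 1): arr[0]=15 > arr[1]=12
(0, 2): arr[0]=15 > arr[2]=5
(0, 3): arr[0]=15 > arr[3]=3
(0, 5): arr[0]=15 > arr[5]=4
(0, 6): arr[0]=15 > arr[6]=1
(1, 2): arr[1]=12 > arr[2]=5
(1, 3): arr[1]=12 > arr[3]=3
(1, 5): arr[1]=12 > arr[5]=4
(1, 6): arr[1]=12 > arr[6]=1
(2, 3): arr[2]=5 > arr[3]=3
(2, 5): arr[2]=5 > arr[5]=4
(2, 6): arr[2]=5 > arr[6]=1
(3, 6): arr[3]=3 > arr[6]=1
(4, 5): arr[4]=17 > arr[5]=4
(4, 6): arr[4]=17 > arr[6]=1
(5, 6): arr[5]=4 > arr[6]=1

Total inversions: 16

The array has 16 inversion(s): (0,1), (0,2), (0,3), (0,5), (0,6), (1,2), (1,3), (1,5), (1,6), (2,3), (2,5), (2,6), (3,6), (4,5), (4,6), (5,6). Each pair (i,j) satisfies i < j and arr[i] > arr[j].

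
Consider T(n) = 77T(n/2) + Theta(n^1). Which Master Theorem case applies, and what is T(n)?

Master Theorem for T(n) = 77T(n/2) + O(n^1):

a = 77, b = 2, c = 1
log_b(a) = log_2(77) = 6.2668

Case 1: c = 1 < log_2(77) = 6.2668
T(n) = O(n^(log_2 77))

For T(n) = 77T(n/2) + O(n^1): log_2(77) = 6.2668. This is Case 1 of the Master Theorem (c < log_b(a), work dominated by leaves), giving O(n^(log_2 77)).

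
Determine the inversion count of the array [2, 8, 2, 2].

Finding inversions in [2, 8, 2, 2]:

(1, 2): arr[1]=8 > arr[2]=2
(1, 3): arr[1]=8 > arr[3]=2

Total inversions: 2

The array has 2 inversion(s): (1,2), (1,3). Each pair (i,j) satisfies i < j and arr[i] > arr[j].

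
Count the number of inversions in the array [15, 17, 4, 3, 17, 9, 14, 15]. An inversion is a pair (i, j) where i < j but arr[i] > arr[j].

Finding inversions in [15, 17, 4, 3, 17, 9, 14, 15]:

(0, 2): arr[0]=15 > arr[2]=4
(0, 3): arr[0]=15 > arr[3]=3
(0, 5): arr[0]=15 > arr[5]=9
(0, 6): arr[0]=15 > arr[6]=14
(1, 2): arr[1]=17 > arr[2]=4
(1, 3): arr[1]=17 > arr[3]=3
(1, 5): arr[1]=17 > arr[5]=9
(1, 6): arr[1]=17 > arr[6]=14
(1, 7): arr[1]=17 > arr[7]=15
(2, 3): arr[2]=4 > arr[3]=3
(4, 5): arr[4]=17 > arr[5]=9
(4, 6): arr[4]=17 > arr[6]=14
(4, 7): arr[4]=17 > arr[7]=15

Total inversions: 13

The array has 13 inversion(s): (0,2), (0,3), (0,5), (0,6), (1,2), (1,3), (1,5), (1,6), (1,7), (2,3), (4,5), (4,6), (4,7). Each pair (i,j) satisfies i < j and arr[i] > arr[j].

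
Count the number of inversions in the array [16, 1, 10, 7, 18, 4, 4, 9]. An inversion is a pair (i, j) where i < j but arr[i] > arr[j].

Finding inversions in [16, 1, 10, 7, 18, 4, 4, 9]:

(0, 1): arr[0]=16 > arr[1]=1
(0, 2): arr[0]=16 > arr[2]=10
(0, 3): arr[0]=16 > arr[3]=7
(0, 5): arr[0]=16 > arr[5]=4
(0, 6): arr[0]=16 > arr[6]=4
(0, 7): arr[0]=16 > arr[7]=9
(2, 3): arr[2]=10 > arr[3]=7
(2, 5): arr[2]=10 > arr[5]=4
(2, 6): arr[2]=10 > arr[6]=4
(2, 7): arr[2]=10 > arr[7]=9
(3, 5): arr[3]=7 > arr[5]=4
(3, 6): arr[3]=7 > arr[6]=4
(4, 5): arr[4]=18 > arr[5]=4
(4, 6): arr[4]=18 > arr[6]=4
(4, 7): arr[4]=18 > arr[7]=9

Total inversions: 15

The array has 15 inversion(s): (0,1), (0,2), (0,3), (0,5), (0,6), (0,7), (2,3), (2,5), (2,6), (2,7), (3,5), (3,6), (4,5), (4,6), (4,7). Each pair (i,j) satisfies i < j and arr[i] > arr[j].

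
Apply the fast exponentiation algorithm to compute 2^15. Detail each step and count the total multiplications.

Computing 2^15 by squaring (build up from 2^1; each line after the first costs one multiplication):

2^1 = 2
2^2 = (2^1)^2 = 2^2 = 4
2^3 = 2 * 2^2 = 2 * 4 = 8
2^6 = (2^3)^2 = 8^2 = 64
2^7 = 2 * 2^6 = 2 * 64 = 128
2^14 = (2^7)^2 = 128^2 = 16384
2^15 = 2 * 2^14 = 2 * 16384 = 32768

Result: 32768
Multiplications needed: 6 (6 lines after 2^1)

2^15 = 32768. Using exponentiation by squaring, this requires 6 multiplications. The key idea: if the exponent is even, square the half-power; if odd, multiply by the base once.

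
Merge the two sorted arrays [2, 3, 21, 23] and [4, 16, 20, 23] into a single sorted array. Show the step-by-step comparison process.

Merging process:

Compare 2 vs 4: take 2 from left. Merged: [2]
Compare 3 vs 4: take 3 from left. Merged: [2, 3]
Compare 21 vs 4: take 4 from right. Merged: [2, 3, 4]
Compare 21 vs 16: take 16 from right. Merged: [2, 3, 4, 16]
Compare 21 vs 20: take 20 from right. Merged: [2, 3, 4, 16, 20]
Compare 21 vs 23: take 21 from left. Merged: [2, 3, 4, 16, 20, 21]
Compare 23 vs 23: take 23 from left. Merged: [2, 3, 4, 16, 20, 21, 23]
Append remaining from right: [23]. Merged: [2, 3, 4, 16, 20, 21, 23, 23]

Final merged array: [2, 3, 4, 16, 20, 21, 23, 23]
Total comparisons: 7

The merged array is [2, 3, 4, 16, 20, 21, 23, 23], requiring 7 comparisons. The merge step runs in O(n) time where n is the total number of elements.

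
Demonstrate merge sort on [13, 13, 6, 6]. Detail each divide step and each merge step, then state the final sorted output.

Merge sort trace:

Split: [13, 13, 6, 6] -> [13, 13] and [6, 6]
  Split: [13, 13] -> [13] and [13]
  Merge: [13] + [13] -> [13, 13]
  Split: [6, 6] -> [6] and [6]
  Merge: [6] + [6] -> [6, 6]
Merge: [13, 13] + [6, 6] -> [6, 6, 13, 13]

Final sorted array: [6, 6, 13, 13]

The merge sort proceeds by recursively splitting the array and merging sorted halves.
After all merges, the sorted array is [6, 6, 13, 13].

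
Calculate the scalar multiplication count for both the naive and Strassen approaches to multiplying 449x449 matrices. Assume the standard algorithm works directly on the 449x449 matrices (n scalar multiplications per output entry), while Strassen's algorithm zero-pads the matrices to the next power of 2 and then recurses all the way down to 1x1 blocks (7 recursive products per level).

Matrix multiplication for 449x449 matrices:

Strassen's algorithm requires power-of-2 dimensions. Pad 449x449 to 512x512 (next power of 2).

Standard algorithm: 449^3 = 90518849 multiplications
Strassen's algorithm: 7^(log2(512)) = 7^9 = 40353607 multiplications
Savings: 90518849 - 40353607 = 50165242 multiplications

Standard: 90518849 multiplications (449^3). Strassen: 40353607 multiplications (7^9, after padding to 512x512). Strassen reduces 8 recursive multiplications to 7 at each level.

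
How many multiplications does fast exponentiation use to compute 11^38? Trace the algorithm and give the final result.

Computing 11^38 by squaring (build up from 11^1; each line after the first costs one multiplication):

11^1 = 11
11^2 = (11^1)^2 = 11^2 = 121
11^4 = (11^2)^2 = 121^2 = 14641
11^8 = (11^4)^2 = 14641^2 = 214358881
11^9 = 11 * 11^8 = 11 * 214358881 = 2357947691
11^18 = (11^9)^2 = 2357947691^2 = 5559917313492231481
11^19 = 11 * 11^18 = 11 * 5559917313492231481 = 61159090448414546291
11^38 = (11^19)^2 = 61159090448414546291^2 = 3740434344477351388916475705363381856681

Result: 3740434344477351388916475705363381856681
Multiplications needed: 7 (7 lines after 11^1)

11^38 = 3740434344477351388916475705363381856681. Using exponentiation by squaring, this requires 7 multiplications. The key idea: if the exponent is even, square the half-power; if odd, multiply by the base once.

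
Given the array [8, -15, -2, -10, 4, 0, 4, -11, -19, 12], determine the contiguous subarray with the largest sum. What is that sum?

Using Kadane's algorithm on [8, -15, -2, -10, 4, 0, 4, -11, -19, 12]:

Scanning through the array:
Position 1 (value -15): max_ending_here = -7, max_so_far = 8
Position 2 (value -2): max_ending_here = -2, max_so_far = 8
Position 3 (value -10): max_ending_here = -10, max_so_far = 8
Position 4 (value 4): max_ending_here = 4, max_so_far = 8
Position 5 (value 0): max_ending_here = 4, max_so_far = 8
Position 6 (value 4): max_ending_here = 8, max_so_far = 8
Position 7 (value -11): max_ending_here = -3, max_so_far = 8
Position 8 (value -19): max_ending_here = -19, max_so_far = 8
Position 9 (value 12): max_ending_here = 12, max_so_far = 12

Maximum subarray: [12]
Maximum sum: 12

The maximum subarray is [12] with sum 12. This subarray runs from index 9 to index 9.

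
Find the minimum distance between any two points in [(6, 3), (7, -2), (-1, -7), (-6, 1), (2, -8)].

Computing all pairwise distances among 5 points:

d((6, 3), (7, -2)) = 5.099
d((6, 3), (-1, -7)) = 12.2066
d((6, 3), (-6, 1)) = 12.1655
d((6, 3), (2, -8)) = 11.7047
d((7, -2), (-1, -7)) = 9.434
d((7, -2), (-6, 1)) = 13.3417
d((7, -2), (2, -8)) = 7.8102
d((-1, -7), (-6, 1)) = 9.434
d((-1, -7), (2, -8)) = 3.1623 <-- minimum
d((-6, 1), (2, -8)) = 12.0416

Closest pair: (-1, -7) and (2, -8) with distance 3.1623

The closest pair is (-1, -7) and (2, -8) with Euclidean distance 3.1623. For 5 points, brute-force pairwise comparison is shown above. For large n, the divide-and-conquer algorithm (sort by x, recurse on halves, check the dividing strip) achieves O(n log n).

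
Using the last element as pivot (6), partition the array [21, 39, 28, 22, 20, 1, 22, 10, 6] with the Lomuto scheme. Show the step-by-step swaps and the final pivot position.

Lomuto partition with pivot = 6:

Initial array: [21, 39, 28, 22, 20, 1, 22, 10, 6]

arr[0]=21 > 6: no swap
arr[1]=39 > 6: no swap
arr[2]=28 > 6: no swap
arr[3]=22 > 6: no swap
arr[4]=20 > 6: no swap
arr[5]=1 <= 6: swap with position 0, array becomes [1, 39, 28, 22, 20, 21, 22, 10, 6]
arr[6]=22 > 6: no swap
arr[7]=10 > 6: no swap

Place pivot at position 1: [1, 6, 28, 22, 20, 21, 22, 10, 39]
Pivot position: 1

After partitioning with pivot 6, the array becomes [1, 6, 28, 22, 20, 21, 22, 10, 39]. The pivot is placed at index 1. All elements to the left of the pivot are <= 6, and all elements to the right are > 6.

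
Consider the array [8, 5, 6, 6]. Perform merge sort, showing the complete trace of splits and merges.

Merge sort trace:

Split: [8, 5, 6, 6] -> [8, 5] and [6, 6]
  Split: [8, 5] -> [8] and [5]
  Merge: [8] + [5] -> [5, 8]
  Split: [6, 6] -> [6] and [6]
  Merge: [6] + [6] -> [6, 6]
Merge: [5, 8] + [6, 6] -> [5, 6, 6, 8]

Final sorted array: [5, 6, 6, 8]

The merge sort proceeds by recursively splitting the array and merging sorted halves.
After all merges, the sorted array is [5, 6, 6, 8].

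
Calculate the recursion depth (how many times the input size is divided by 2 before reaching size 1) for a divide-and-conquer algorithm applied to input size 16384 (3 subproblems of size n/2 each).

For divide and conquer with division factor 2:

Problem sizes at each level:
Level 0: 16384
Level 1: 8192
Level 2: 4096
Level 3: 2048
Level 4: 1024
Level 5: 512
Level 6: 256
Level 7: 128
Level 8: 64
Level 9: 32
Level 10: 16
Level 11: 8
Level 12: 4
Level 13: 2
Level 14: 1

The root is level 0 and the size-1 base case is level 14 (the tree spans levels 0 through 14, i.e. 15 levels counting the root), so the depth is the number of divisions: log_2(16384) = 14

The recursion tree depth is log_2(16384) = 14. At each level, the problem size is divided by 2, so it takes 14 divisions to reduce to a base case of size 1. The algorithm makes 3 recursive calls at each level.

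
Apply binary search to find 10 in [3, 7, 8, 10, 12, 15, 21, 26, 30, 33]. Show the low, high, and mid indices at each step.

Binary search for 10 in [3, 7, 8, 10, 12, 15, 21, 26, 30, 33]:

lo=0, hi=9, mid=4, arr[mid]=12 -> 12 > 10, search left half
lo=0, hi=3, mid=1, arr[mid]=7 -> 7 < 10, search right half
lo=2, hi=3, mid=2, arr[mid]=8 -> 8 < 10, search right half
lo=3, hi=3, mid=3, arr[mid]=10 -> Found target at index 3!

Binary search finds 10 at index 3 after 4 comparisons. The search repeatedly halves the search space by comparing with the middle element.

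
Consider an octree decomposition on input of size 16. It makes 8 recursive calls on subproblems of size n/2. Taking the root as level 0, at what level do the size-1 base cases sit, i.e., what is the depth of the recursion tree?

For divide and conquer with division factor 2:

Problem sizes at each level:
Level 0: 16
Level 1: 8
Level 2: 4
Level 3: 2
Level 4: 1

The root is level 0 and the size-1 base case is level 4 (the tree spans levels 0 through 4, i.e. 5 levels counting the root), so the depth is the number of divisions: log_2(16) = 4

The recursion tree depth is log_2(16) = 4. At each level, the problem size is divided by 2, so it takes 4 divisions to reduce to a base case of size 1. The algorithm makes 8 recursive calls at each level.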